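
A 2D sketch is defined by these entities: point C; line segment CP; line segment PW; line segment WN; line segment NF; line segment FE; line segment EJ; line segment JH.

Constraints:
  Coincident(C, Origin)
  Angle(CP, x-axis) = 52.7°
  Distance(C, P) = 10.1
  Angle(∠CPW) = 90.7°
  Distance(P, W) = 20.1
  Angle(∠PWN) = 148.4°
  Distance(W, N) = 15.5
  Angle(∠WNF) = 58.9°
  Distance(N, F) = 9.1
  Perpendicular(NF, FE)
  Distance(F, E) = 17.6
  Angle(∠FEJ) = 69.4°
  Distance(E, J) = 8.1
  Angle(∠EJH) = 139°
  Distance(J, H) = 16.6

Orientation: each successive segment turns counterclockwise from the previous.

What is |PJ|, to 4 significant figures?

25.55

NF ⟂ FE, so FE runs at 24.70°; with |FE| = 17.6, E = (-5.330, 21.22). ∠FEJ = 69.4° gives EJ at 135.3° from the x-axis; with |EJ| = 8.1, J = (-11.09, 26.92). Then |PJ| = |J − P| = 25.55.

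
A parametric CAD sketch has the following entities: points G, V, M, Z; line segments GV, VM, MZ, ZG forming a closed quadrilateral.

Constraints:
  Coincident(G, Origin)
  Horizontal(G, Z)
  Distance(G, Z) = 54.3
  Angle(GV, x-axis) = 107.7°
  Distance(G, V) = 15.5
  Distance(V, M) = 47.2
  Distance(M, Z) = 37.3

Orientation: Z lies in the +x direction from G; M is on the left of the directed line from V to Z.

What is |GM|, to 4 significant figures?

51.21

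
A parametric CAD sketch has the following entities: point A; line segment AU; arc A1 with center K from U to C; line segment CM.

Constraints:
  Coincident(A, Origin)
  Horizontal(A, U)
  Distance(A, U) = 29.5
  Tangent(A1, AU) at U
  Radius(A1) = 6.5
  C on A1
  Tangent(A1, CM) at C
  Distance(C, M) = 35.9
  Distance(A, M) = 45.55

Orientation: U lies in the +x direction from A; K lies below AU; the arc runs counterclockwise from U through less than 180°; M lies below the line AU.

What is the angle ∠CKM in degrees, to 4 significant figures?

79.74°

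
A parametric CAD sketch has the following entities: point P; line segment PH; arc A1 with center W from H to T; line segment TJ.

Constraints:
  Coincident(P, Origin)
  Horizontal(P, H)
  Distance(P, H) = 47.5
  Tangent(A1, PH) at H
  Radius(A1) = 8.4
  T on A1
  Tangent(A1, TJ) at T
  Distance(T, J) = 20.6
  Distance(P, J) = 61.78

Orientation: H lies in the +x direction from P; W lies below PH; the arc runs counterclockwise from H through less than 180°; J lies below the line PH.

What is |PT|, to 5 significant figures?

43.294

P is at the origin; P and H share the same y with |PH| = 47.5 and H on the +x side, so H = (47.500, 0.0000). Tangency of A1 to PH means the radius WH is perpendicular to PH, so W = H + (0, -8.4) = (47.500, -8.4000). Since WT ⟂ TJ (tangency), |WJ| = √(8.4² + 20.6²) = 22.247 regardless of where T sits on A1. So J lies on both circle(P, 61.78) and circle(W, 22.247); the below-PH intersection is J = (54.224, -29.606). T is the foot of the tangent from J: T = (41.044, -13.774).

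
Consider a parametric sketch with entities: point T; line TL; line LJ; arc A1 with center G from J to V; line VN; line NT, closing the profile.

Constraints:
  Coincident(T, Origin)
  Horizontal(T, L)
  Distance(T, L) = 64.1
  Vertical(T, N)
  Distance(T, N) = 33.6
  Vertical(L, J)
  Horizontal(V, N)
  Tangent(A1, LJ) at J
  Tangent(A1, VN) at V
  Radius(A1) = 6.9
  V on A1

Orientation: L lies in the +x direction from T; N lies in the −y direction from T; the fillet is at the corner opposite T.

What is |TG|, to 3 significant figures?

63.1

T is at the origin; TL is horizontal with |TL| = 64.1 and L on the +x side, so L = (64.1, 0.00). T and N share the same x with |TN| = 33.6 and N on the −y side, so N = (0.00, -33.6). The virtual corner opposite T is at (64.1, -33.6). Since A1 is tangent to LJ there, GJ ⟂ LJ and tangency of A1 to VN means the radius GV is perpendicular to VN, with radius 6.9, so the center G sits 6.9 in from both sides at G = (57.2, -26.7). Then |TG| = |G − T| = 63.1.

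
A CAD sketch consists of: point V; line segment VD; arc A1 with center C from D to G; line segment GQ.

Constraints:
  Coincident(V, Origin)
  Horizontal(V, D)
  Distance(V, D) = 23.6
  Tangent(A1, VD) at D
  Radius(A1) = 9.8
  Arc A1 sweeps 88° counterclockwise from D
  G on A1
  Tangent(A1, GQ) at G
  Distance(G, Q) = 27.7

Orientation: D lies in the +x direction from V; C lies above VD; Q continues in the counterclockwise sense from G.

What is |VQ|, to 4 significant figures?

50.60

V is at the origin; VD is horizontal with |VD| = 23.6 and D on the +x side, so D = (23.60, 0.000). Tangency of A1 to VD means the radius CD is perpendicular to VD, so C = D + (0, 9.8) = (23.60, 9.800). On A1, D sits at bearing -90° from C; an 88° counterclockwise sweep puts G at bearing -2°, so G = C + 9.8·(cos -2°, sin -2°) = (33.39, 9.458). A1 meets GQ tangentially, so CG is at right angles to GQ, so GQ runs along (−sin -2°, cos -2°); with |GQ| = 27.7, Q = (34.36, 37.14). Then |VQ| = |Q − V| = 50.60.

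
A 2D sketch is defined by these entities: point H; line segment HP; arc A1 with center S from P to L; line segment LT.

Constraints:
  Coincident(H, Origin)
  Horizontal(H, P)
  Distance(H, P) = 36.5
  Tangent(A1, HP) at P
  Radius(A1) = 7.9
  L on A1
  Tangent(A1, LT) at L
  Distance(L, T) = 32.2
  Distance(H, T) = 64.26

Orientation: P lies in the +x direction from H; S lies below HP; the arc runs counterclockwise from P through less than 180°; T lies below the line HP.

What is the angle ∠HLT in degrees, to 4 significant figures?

156.3°

H is at the origin; H and P share the same y with |HP| = 36.5 and P on the +x side, so P = (36.50, 0.000). The tangent condition forces SP to be normal to HP, so S = P + (0, -7.9) = (36.50, -7.900). Since SL ⟂ LT (tangency), |ST| = √(7.9² + 32.2²) = 33.15 regardless of where L sits on A1. So T lies on both circle(H, 64.26) and circle(S, 33.15); the below-HP intersection is T = (52.63, -36.86). L is the foot of the tangent from T: L = (30.71, -13.28).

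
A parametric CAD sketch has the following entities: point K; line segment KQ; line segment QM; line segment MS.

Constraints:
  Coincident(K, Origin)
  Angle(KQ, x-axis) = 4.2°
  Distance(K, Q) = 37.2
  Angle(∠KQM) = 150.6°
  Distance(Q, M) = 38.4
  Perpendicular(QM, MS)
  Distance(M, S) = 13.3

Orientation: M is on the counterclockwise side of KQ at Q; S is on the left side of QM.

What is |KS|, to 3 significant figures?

71.0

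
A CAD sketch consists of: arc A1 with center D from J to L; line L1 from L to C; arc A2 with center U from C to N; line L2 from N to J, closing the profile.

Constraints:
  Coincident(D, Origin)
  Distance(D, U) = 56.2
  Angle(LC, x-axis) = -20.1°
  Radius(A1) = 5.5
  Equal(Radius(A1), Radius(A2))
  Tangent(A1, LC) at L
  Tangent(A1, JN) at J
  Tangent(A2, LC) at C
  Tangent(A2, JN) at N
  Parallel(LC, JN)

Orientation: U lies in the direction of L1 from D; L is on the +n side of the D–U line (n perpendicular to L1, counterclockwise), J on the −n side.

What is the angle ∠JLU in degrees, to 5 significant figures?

84.411°

The slot axis is L1's direction at -20.1°, so u = (cos -20.1°, sin -20.1°) = (0.93909, -0.34366) and n = (−sin -20.1°, cos -20.1°) = (0.34366, 0.93909). D is at the origin and U lies 56.2 along u from D, so U = 56.2·u = (52.777, -19.314). Tangency of A1 to both parallel lines with radius 5.5 puts L and J at D ± 5.5·n: L = (1.8901, 5.1650), J = (-1.8901, -5.1650). Then cos ∠JLU = LJ·LU / (|LJ||LU|), giving 84.411°.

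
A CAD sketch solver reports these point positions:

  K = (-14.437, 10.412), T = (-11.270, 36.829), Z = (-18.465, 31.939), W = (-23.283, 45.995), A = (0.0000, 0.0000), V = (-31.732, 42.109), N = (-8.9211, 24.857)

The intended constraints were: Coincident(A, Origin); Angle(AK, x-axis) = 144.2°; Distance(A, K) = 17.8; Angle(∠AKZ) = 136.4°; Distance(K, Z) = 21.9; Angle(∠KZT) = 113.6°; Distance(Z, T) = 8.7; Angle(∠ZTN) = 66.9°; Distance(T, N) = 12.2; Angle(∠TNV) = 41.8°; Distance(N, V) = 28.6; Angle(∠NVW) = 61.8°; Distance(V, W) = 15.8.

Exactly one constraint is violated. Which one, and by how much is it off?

Distance(V, W) = 15.8 — off by 6.50.

A = (0.00, 0.00) ✓; AK at 144.2° ✓; |AK| = 17.80 ✓; ∠AKZ = 136.4° ✓; |KZ| = 21.90 ✓; ∠KZT = 113.6° ✓; |ZT| = 8.699 ✓; ∠ZTN = 66.90° ✓; |TN| = 12.20 ✓; ∠TNV = 41.80° ✓; |NV| = 28.60 ✓; ∠NVW = 61.80° ✓; |VW| = 9.300 ✗.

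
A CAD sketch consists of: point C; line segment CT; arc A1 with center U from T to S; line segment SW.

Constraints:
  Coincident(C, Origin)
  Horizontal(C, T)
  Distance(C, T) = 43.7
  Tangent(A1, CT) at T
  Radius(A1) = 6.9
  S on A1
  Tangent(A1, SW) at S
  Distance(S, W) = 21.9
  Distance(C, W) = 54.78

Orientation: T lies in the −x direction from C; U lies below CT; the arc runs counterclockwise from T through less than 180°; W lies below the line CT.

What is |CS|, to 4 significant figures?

51.13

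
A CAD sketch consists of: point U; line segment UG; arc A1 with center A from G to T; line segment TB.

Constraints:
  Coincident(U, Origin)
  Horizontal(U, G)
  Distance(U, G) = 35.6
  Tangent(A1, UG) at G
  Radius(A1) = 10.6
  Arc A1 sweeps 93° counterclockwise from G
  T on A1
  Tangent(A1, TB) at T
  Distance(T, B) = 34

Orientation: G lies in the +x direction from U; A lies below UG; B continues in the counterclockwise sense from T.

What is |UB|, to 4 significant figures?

52.47

U is at the origin; UG is horizontal with |UG| = 35.6 and G on the +x side, so G = (35.60, 0.000). Tangency of A1 to UG means the radius AG is perpendicular to UG, so A = G + (0, -10.6) = (35.60, -10.60). On A1, G sits at bearing 90° from A; a 93° counterclockwise sweep puts T at bearing 183°, so T = A + 10.6·(cos 183°, sin 183°) = (25.01, -11.15). A1 meets TB tangentially, so AT is at right angles to TB, so TB runs along (−sin 183°, cos 183°); with |TB| = 34.0, B = (26.79, -45.11). Then |UB| = |B − U| = 52.47.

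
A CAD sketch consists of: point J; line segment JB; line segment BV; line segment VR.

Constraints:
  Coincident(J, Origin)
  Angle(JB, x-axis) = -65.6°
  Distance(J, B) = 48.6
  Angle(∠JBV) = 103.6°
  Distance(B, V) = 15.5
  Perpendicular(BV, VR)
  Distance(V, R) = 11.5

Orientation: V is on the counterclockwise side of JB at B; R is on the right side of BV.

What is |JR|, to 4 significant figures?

64.62

J is at the origin; JB runs at -65.6° with length 48.6, so B = 48.6·(cos -65.6°, sin -65.6°) = (20.08, -44.26). ∠JBV = 103.6°, so BV runs at -65.6° + (180° − 103.6°) = 10.80° from the x-axis; with |BV| = 15.5, V = B + 15.5·(cos 10.80°, sin 10.80°) = (35.30, -41.35). BV ⟂ VR; with |VR| = 11.5 on the right of BV, R = V + 11.5·(0.1874, -0.9823) = (37.46, -52.65). Then |JR| = |R − J| = 64.62.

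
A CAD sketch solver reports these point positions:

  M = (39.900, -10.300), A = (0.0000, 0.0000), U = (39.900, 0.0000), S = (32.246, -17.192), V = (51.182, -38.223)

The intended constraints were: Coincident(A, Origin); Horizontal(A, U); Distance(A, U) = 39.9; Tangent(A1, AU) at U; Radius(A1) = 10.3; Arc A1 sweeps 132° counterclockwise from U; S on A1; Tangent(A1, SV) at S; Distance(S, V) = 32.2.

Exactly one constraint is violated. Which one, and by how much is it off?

Distance(S, V) = 32.2 — off by 3.90.

A = (0.00, 0.00) ✓; A.y = 0.00, U.y = 0.00 ✓; |AU| = 39.90 ✓; ∠(MU, UA) = 90.00° ✓; |MU| = 10.30 ✓; bearing(M→S) − bearing(M→U) = 132.0° ✓; |MS| = 10.30 ✓; ∠(MS, SV) = 90.00° ✓; |SV| = 28.30 ✗.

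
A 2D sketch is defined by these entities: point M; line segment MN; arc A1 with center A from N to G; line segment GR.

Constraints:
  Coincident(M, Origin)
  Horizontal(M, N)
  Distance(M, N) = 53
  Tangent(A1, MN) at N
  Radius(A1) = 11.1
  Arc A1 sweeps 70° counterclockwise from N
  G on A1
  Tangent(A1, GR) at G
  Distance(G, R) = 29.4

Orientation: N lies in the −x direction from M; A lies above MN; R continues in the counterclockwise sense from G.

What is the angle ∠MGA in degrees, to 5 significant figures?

169.74°

The tangent condition forces AN to be normal to MN, so A = N + (0, 11.1) = (-53.000, 11.100). On A1, N sits at bearing -90° from A; a 70° counterclockwise sweep puts G at bearing -20°, so G = A + 11.1·(cos -20°, sin -20°) = (-42.569, 7.3036). Then cos ∠MGA = GM·GA / (|GM||GA|), giving 169.74°.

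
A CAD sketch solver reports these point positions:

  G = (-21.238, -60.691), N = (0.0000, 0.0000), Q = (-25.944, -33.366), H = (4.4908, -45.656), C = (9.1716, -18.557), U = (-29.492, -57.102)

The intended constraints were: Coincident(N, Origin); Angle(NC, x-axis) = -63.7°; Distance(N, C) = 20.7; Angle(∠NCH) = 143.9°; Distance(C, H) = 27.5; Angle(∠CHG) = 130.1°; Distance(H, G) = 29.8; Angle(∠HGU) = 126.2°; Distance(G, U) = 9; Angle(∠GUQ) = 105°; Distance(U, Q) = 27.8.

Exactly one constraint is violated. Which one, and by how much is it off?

Distance(U, Q) = 27.8 — off by 3.80.

N = (0.00, 0.00) ✓; NC at -63.70° ✓; |NC| = 20.70 ✓; ∠NCH = 143.9° ✓; |CH| = 27.50 ✓; ∠CHG = 130.1° ✓; |HG| = 29.80 ✓; ∠HGU = 126.2° ✓; |GU| = 9.001 ✓; ∠GUQ = 105.0° ✓; |UQ| = 24.00 ✗.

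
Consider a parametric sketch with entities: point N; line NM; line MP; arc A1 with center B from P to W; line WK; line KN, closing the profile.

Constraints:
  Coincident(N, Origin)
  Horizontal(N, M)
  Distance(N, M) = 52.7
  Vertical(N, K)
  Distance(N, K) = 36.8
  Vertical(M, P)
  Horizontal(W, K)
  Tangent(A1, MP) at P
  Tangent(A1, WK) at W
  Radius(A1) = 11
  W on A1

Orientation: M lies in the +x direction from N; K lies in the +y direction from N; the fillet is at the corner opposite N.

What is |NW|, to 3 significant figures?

55.6

N is at the origin; NM is horizontal with |NM| = 52.7 and M on the +x side, so M = (52.7, 0.00). N and K share the same x with |NK| = 36.8 and K on the +y side, so K = (0.00, 36.8). The virtual corner opposite N is at (52.7, 36.8). Since A1 is tangent to MP there, BP ⟂ MP and the tangent condition forces BW to be normal to WK, with radius 11.0, so the center B sits 11.0 in from both sides at B = (41.7, 25.8). That places the tangent points at P = (52.7, 25.8) on MP and W = (41.7, 36.8) on WK. Then |NW| = |W − N| = 55.6.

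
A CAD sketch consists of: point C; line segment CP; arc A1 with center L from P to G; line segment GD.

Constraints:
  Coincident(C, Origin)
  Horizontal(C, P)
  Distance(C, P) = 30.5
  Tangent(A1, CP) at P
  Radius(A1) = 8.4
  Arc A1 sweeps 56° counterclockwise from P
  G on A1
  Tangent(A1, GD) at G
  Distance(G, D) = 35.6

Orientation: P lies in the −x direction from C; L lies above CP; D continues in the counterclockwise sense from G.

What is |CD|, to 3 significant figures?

33.4

On A1, P sits at bearing -90° from L; a 56° counterclockwise sweep puts G at bearing -34°, so G = L + 8.4·(cos -34°, sin -34°) = (-23.5, 3.70). A1 meets GD tangentially, so LG is at right angles to GD, so GD runs along (−sin -34°, cos -34°); with |GD| = 35.6, D = (-3.63, 33.2). Then |CD| = |D − C| = 33.4.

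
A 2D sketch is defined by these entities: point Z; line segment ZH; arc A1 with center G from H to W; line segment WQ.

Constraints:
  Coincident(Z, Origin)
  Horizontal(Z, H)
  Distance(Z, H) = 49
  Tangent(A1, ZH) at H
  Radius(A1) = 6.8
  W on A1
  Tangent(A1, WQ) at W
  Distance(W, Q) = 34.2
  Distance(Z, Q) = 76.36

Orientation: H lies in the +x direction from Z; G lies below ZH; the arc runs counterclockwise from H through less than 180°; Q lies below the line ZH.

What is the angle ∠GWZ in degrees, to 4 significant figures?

123.2°

Z is at the origin; Z and H share the same y with |ZH| = 49.0 and H on the +x side, so H = (49.00, 0.000). Tangency of A1 to ZH means the radius GH is perpendicular to ZH, so G = H + (0, -6.8) = (49.00, -6.800). Since GW ⟂ WQ (tangency), |GQ| = √(6.8² + 34.2²) = 34.87 regardless of where W sits on A1. So Q lies on both circle(Z, 76.36) and circle(G, 34.87); the below-ZH intersection is Q = (66.97, -36.68). W is the foot of the tangent from Q: W = (43.97, -11.37).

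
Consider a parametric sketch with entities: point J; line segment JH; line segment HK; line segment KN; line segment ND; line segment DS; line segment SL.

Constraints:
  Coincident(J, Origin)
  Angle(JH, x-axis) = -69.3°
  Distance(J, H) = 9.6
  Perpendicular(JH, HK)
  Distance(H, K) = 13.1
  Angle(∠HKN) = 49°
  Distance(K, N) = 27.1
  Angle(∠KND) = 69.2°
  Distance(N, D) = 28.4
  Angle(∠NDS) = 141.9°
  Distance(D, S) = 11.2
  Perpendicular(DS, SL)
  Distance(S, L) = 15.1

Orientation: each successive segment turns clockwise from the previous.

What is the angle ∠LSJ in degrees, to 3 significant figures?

47.4°

J is at the origin; JH runs at -69.3° with length 9.6, so H = (3.39, -8.98). JH is perpendicular to HK, so HK runs at -159°; with |HK| = 13.1, K = (-8.86, -13.6). ∠HKN = 49.0° gives KN at 69.7° from the x-axis; with |KN| = 27.1, N = (0.541, 11.8). ∠KND = 69.2° gives ND at -41.1° from the x-axis; with |ND| = 28.4, D = (21.9, -6.86). ∠NDS = 141.9° gives DS at -79.2° from the x-axis; with |DS| = 11.2, S = (24.0, -17.9). DS is perpendicular to SL, so SL runs at -169°; with |SL| = 15.1, L = (9.21, -20.7). Then cos ∠LSJ = SL·SJ / (|SL||SJ|), giving 47.4°.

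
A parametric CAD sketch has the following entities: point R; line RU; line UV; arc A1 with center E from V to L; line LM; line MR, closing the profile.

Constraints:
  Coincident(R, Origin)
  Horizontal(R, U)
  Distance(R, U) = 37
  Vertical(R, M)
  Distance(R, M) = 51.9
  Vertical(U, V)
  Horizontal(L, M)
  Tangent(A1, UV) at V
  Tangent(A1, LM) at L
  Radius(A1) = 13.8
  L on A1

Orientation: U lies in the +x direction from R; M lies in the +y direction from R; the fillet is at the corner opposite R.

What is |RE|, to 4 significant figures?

44.61

R is at the origin; R and U share the same y with |RU| = 37.0 and U on the +x side, so U = (37.00, 0.000). RM is vertical with |RM| = 51.9 and M on the +y side, so M = (0.000, 51.90). The virtual corner opposite R is at (37.00, 51.90). A1 meets UV tangentially, so EV is at right angles to UV and A1 meets LM tangentially, so EL is at right angles to LM, with radius 13.8, so the center E sits 13.8 in from both sides at E = (23.20, 38.10). Then |RE| = |E − R| = 44.61.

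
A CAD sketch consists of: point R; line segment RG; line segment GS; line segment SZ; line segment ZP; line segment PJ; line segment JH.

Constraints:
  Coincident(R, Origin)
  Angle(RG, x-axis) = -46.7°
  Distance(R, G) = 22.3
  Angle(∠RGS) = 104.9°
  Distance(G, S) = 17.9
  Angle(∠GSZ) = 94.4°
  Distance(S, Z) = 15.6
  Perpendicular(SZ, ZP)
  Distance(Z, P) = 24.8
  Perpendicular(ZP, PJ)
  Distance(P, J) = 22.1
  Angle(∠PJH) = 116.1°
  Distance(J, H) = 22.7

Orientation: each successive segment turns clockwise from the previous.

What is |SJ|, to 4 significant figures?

25.64

R is at the origin; RG runs at -46.7° with length 22.3, so G = (15.29, -16.23). ∠RGS = 104.9° gives GS at -121.8° from the x-axis; with |GS| = 17.9, S = (5.861, -31.44). ∠GSZ = 94.4° gives SZ at 152.6° from the x-axis; with |SZ| = 15.6, Z = (-7.989, -24.26). SZ is perpendicular to ZP, so ZP runs at 62.60°; with |ZP| = 24.8, P = (3.424, -2.245). ZP ⟂ PJ, so PJ runs at -27.40°; with |PJ| = 22.1, J = (23.04, -12.42). Then |SJ| = |J − S| = 25.64.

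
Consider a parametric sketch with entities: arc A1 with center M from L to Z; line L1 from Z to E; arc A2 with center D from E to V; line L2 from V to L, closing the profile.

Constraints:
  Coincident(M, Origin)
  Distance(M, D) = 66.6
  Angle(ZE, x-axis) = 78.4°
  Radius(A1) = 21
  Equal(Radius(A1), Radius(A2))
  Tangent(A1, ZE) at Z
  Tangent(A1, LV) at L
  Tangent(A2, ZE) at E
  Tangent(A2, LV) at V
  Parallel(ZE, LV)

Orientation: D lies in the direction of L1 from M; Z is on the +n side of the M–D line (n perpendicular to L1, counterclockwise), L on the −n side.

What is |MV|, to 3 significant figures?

69.8

The slot axis is L1's direction at 78.4°, so u = (cos 78.4°, sin 78.4°) = (0.201, 0.980) and n = (−sin 78.4°, cos 78.4°) = (-0.980, 0.201). M is at the origin and D lies 66.6 along u from M, so D = 66.6·u = (13.4, 65.2). Tangency of A1 to both parallel lines with radius 21.0 puts Z and L at M ± 21.0·n: Z = (-20.6, 4.22), L = (20.6, -4.22). Equal radii place E and V the same way about D: E = D + 21.0·n = (-7.18, 69.5), V = D − 21.0·n = (34.0, 61.0). Then |MV| = |V − M| = 69.8.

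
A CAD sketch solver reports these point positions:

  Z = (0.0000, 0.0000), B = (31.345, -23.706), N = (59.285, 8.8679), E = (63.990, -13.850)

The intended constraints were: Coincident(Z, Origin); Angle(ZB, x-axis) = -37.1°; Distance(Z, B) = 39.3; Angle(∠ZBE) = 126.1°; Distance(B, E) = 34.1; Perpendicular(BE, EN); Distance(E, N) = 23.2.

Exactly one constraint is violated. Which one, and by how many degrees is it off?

Perpendicular(BE, EN) — off by 5.10°.

Z = (0.00, 0.00) ✓; ZB at -37.10° ✓; |ZB| = 39.30 ✓; ∠ZBE = 126.1° ✓; |BE| = 34.10 ✓; ∠(BE, EN) = 84.90° ✗; |EN| = 23.20 ✓.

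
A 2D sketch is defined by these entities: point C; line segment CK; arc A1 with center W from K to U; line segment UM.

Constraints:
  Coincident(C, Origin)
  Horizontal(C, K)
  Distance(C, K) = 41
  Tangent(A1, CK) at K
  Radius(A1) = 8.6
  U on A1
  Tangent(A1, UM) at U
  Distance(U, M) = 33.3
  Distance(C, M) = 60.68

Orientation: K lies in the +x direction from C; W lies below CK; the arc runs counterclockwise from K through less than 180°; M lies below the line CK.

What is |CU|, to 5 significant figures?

34.662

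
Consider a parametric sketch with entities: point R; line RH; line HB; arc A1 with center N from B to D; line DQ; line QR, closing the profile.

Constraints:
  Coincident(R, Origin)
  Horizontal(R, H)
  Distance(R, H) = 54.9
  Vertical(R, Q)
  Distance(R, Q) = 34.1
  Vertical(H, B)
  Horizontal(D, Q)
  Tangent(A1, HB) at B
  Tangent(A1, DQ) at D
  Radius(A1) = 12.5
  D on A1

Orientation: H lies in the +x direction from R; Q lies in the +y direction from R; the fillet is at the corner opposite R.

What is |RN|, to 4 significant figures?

47.58

RQ is vertical with |RQ| = 34.1 and Q on the +y side, so Q = (0.000, 34.10). The virtual corner opposite R is at (54.90, 34.10). Tangency of A1 to HB means the radius NB is perpendicular to HB and A1 meets DQ tangentially, so ND is at right angles to DQ, with radius 12.5, so the center N sits 12.5 in from both sides at N = (42.40, 21.60). Then |RN| = |N − R| = 47.58.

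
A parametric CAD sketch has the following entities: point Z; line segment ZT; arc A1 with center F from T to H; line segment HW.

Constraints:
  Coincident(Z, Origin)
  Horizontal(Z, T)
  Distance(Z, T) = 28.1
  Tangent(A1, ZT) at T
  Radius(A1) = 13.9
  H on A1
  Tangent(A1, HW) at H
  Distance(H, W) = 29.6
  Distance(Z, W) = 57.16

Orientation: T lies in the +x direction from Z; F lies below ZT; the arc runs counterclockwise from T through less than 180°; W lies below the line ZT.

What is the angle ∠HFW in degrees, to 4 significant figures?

64.85°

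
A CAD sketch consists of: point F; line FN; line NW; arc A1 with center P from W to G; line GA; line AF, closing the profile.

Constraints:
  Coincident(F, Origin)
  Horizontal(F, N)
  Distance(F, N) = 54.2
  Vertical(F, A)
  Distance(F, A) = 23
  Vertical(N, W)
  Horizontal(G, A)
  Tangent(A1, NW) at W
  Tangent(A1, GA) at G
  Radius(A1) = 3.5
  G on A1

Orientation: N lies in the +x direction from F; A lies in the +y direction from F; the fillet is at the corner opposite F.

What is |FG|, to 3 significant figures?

55.7

F is at the origin; FN is horizontal with |FN| = 54.2 and N on the +x side, so N = (54.2, 0.00). F and A share the same x with |FA| = 23.0 and A on the +y side, so A = (0.00, 23.0). The virtual corner opposite F is at (54.2, 23.0). Since A1 is tangent to NW there, PW ⟂ NW and A1 meets GA tangentially, so PG is at right angles to GA, with radius 3.5, so the center P sits 3.5 in from both sides at P = (50.7, 19.5). That places the tangent points at W = (54.2, 19.5) on NW and G = (50.7, 23.0) on GA. Then |FG| = |G − F| = 55.7.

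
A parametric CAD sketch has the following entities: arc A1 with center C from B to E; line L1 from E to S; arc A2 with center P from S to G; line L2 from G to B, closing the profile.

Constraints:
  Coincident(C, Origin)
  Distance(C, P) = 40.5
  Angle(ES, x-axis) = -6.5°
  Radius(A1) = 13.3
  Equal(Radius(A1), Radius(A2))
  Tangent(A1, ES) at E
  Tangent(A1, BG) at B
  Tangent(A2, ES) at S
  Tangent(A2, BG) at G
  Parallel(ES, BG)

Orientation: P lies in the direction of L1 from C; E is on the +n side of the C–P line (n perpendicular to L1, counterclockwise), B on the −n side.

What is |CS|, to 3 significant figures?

42.6

The slot axis is L1's direction at -6.5°, so u = (cos -6.5°, sin -6.5°) = (0.994, -0.113) and n = (−sin -6.5°, cos -6.5°) = (0.113, 0.994). C is at the origin and P lies 40.5 along u from C, so P = 40.5·u = (40.2, -4.58). Tangency of A1 to both parallel lines with radius 13.3 puts E and B at C ± 13.3·n: E = (1.51, 13.2), B = (-1.51, -13.2). Equal radii place S and G the same way about P: S = P + 13.3·n = (41.7, 8.63), G = P − 13.3·n = (38.7, -17.8). Then |CS| = |S − C| = 42.6.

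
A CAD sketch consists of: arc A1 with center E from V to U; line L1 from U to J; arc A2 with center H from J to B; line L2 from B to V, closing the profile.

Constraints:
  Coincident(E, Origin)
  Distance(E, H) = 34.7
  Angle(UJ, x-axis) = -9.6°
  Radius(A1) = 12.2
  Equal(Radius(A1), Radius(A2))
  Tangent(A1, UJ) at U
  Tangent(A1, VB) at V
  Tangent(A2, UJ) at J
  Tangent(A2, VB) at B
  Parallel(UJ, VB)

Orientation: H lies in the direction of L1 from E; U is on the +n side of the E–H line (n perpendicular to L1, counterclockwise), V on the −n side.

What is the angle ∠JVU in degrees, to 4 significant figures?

54.89°

The slot axis is L1's direction at -9.6°, so u = (cos -9.6°, sin -9.6°) = (0.9860, -0.1668) and n = (−sin -9.6°, cos -9.6°) = (0.1668, 0.9860). E is at the origin and H lies 34.7 along u from E, so H = 34.7·u = (34.21, -5.787). Tangency of A1 to both parallel lines with radius 12.2 puts U and V at E ± 12.2·n: U = (2.035, 12.03), V = (-2.035, -12.03). Equal radii place J and B the same way about H: J = H + 12.2·n = (36.25, 6.242), B = H − 12.2·n = (32.18, -17.82). Then cos ∠JVU = VJ·VU / (|VJ||VU|), giving 54.89°.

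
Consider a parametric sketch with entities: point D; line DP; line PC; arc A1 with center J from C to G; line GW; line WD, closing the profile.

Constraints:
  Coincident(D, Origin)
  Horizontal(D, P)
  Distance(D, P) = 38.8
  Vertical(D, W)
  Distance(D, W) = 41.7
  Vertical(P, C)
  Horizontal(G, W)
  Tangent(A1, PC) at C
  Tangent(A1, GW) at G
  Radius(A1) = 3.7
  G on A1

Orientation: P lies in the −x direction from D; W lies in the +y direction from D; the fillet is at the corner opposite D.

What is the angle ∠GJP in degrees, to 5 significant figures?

174.44°

D is at the origin; D and P share the same y with |DP| = 38.8 and P on the −x side, so P = (-38.800, 0.0000). D and W share the same x with |DW| = 41.7 and W on the +y side, so W = (0.0000, 41.700). The virtual corner opposite D is at (-38.800, 41.700). Tangency of A1 to PC means the radius JC is perpendicular to PC and tangency of A1 to GW means the radius JG is perpendicular to GW, with radius 3.7, so the center J sits 3.7 in from both sides at J = (-35.100, 38.000). That places the tangent points at C = (-38.800, 38.000) on PC and G = (-35.100, 41.700) on GW. Then cos ∠GJP = JG·JP / (|JG||JP|), giving 174.44°.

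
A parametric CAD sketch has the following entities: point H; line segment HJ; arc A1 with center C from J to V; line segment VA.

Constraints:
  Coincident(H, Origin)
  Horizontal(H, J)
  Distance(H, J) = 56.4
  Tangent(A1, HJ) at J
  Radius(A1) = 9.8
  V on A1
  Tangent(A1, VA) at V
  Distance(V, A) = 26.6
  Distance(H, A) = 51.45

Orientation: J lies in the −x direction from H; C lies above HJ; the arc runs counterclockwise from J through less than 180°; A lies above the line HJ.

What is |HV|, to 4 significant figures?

47.51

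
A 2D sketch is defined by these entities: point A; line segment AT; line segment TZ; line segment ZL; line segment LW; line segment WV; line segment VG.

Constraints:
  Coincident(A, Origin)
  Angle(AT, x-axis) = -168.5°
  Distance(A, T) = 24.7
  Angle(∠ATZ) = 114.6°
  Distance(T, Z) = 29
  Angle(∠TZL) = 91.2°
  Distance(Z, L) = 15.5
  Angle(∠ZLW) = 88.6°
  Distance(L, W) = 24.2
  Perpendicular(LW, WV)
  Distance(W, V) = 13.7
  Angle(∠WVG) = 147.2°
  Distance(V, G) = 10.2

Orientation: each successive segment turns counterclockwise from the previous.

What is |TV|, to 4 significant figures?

5.449

∠ZLW = 88.6° gives LW at 77.10° from the x-axis; with |LW| = 24.2, W = (-10.35, -13.41). LW ⟂ WV, so WV runs at 167.1°; with |WV| = 13.7, V = (-23.71, -10.35). Then |TV| = |V − T| = 5.449.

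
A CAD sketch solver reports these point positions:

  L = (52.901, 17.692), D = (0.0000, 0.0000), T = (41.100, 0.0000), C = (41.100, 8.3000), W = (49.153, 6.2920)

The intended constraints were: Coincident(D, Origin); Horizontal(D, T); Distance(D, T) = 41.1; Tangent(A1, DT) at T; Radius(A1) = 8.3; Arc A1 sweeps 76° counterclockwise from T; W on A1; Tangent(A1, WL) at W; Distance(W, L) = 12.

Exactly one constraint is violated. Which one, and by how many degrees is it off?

Tangent(A1, WL) at W — off by 4.20°.

D = (0.00, 0.00) ✓; D.y = 0.00, T.y = 0.00 ✓; |DT| = 41.10 ✓; ∠(CT, TD) = 90.00° ✓; |CT| = 8.300 ✓; bearing(C→W) − bearing(C→T) = 76.00° ✓; |CW| = 8.300 ✓; ∠(CW, WL) = 94.20° ✗; |WL| = 12.00 ✓.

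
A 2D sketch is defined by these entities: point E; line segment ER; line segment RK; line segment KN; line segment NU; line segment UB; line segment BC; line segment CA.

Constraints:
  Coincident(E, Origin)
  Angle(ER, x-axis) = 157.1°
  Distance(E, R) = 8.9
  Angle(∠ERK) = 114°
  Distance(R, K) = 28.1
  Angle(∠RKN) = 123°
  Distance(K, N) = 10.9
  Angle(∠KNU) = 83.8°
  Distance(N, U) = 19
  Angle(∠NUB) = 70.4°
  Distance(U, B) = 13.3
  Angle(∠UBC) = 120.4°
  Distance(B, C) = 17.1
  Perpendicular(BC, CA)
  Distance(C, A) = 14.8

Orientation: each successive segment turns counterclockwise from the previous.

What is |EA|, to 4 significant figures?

41.67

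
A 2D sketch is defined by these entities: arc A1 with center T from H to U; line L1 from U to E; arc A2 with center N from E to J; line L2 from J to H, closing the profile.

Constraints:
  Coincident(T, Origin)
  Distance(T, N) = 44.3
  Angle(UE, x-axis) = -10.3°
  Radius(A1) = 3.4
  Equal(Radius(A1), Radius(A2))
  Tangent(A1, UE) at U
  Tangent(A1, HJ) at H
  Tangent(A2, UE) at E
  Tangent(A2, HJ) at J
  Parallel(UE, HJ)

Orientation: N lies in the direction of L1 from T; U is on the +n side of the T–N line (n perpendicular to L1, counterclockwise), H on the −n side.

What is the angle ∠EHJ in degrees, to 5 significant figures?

8.7267°

The slot axis is L1's direction at -10.3°, so u = (cos -10.3°, sin -10.3°) = (0.98389, -0.17880) and n = (−sin -10.3°, cos -10.3°) = (0.17880, 0.98389). T is at the origin and N lies 44.3 along u from T, so N = 44.3·u = (43.586, -7.9209). Tangency of A1 to both parallel lines with radius 3.4 puts U and H at T ± 3.4·n: U = (0.60793, 3.3452), H = (-0.60793, -3.3452). Equal radii place E and J the same way about N: E = N + 3.4·n = (44.194, -4.5757), J = N − 3.4·n = (42.978, -11.266). Then cos ∠EHJ = HE·HJ / (|HE||HJ|), giving 8.7267°.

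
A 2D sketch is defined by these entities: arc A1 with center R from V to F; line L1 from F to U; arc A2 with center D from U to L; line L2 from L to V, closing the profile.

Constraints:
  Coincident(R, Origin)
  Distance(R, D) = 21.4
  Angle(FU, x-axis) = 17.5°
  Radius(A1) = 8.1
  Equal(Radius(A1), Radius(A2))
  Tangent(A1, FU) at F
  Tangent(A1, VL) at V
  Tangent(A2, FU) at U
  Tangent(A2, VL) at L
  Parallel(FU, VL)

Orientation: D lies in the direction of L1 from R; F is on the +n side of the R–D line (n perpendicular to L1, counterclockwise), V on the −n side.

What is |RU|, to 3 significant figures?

22.9

Tangency of A1 to both parallel lines with radius 8.1 puts F and V at R ± 8.1·n: F = (-2.44, 7.73), V = (2.44, -7.73). Equal radii place U and L the same way about D: U = D + 8.1·n = (18.0, 14.2), L = D − 8.1·n = (22.8, -1.29). Then |RU| = |U − R| = 22.9.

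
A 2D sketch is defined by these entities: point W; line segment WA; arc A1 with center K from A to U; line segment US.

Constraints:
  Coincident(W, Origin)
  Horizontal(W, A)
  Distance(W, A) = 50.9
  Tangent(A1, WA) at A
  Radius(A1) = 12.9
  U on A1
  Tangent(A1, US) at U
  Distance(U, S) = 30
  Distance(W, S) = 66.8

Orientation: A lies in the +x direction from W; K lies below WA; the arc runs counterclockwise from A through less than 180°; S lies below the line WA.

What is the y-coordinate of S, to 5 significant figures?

-45.495

Checks: |KU| = 12.90 ✓; ∠(KU, US) = 90.00° ✓; |US| = 30.00 ✓; |WS| = 66.80 ✓.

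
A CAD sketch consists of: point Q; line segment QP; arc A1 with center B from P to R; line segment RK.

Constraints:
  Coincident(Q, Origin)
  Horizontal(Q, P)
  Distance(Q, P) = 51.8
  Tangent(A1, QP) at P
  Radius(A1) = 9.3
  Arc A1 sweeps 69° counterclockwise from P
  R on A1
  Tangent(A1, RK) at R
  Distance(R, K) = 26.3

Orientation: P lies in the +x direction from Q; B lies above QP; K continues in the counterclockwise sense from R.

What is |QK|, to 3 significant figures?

76.3

On A1, P sits at bearing -90° from B; a 69° counterclockwise sweep puts R at bearing -21°, so R = B + 9.3·(cos -21°, sin -21°) = (60.5, 5.97). Tangency of A1 to RK means the radius BR is perpendicular to RK, so RK runs along (−sin -21°, cos -21°); with |RK| = 26.3, K = (69.9, 30.5). Then |QK| = |K − Q| = 76.3.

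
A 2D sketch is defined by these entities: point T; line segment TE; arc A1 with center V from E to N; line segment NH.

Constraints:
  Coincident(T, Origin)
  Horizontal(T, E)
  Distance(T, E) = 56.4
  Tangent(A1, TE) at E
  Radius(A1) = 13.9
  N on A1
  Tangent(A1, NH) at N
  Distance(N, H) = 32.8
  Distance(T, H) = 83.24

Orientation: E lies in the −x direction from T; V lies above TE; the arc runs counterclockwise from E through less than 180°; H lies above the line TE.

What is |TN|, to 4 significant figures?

51.73

T is at the origin; TE is horizontal with |TE| = 56.4 and E on the −x side, so E = (-56.40, 0.000). Tangency of A1 to TE means the radius VE is perpendicular to TE, so V = E + (0, 13.9) = (-56.40, 13.90). Since VN ⟂ NH (tangency), |VH| = √(13.9² + 32.8²) = 35.62 regardless of where N sits on A1. So H lies on both circle(T, 83.24) and circle(V, 35.62); the above-TE intersection is H = (-68.40, 47.44). N is the foot of the tangent from H: N = (-46.18, 23.32).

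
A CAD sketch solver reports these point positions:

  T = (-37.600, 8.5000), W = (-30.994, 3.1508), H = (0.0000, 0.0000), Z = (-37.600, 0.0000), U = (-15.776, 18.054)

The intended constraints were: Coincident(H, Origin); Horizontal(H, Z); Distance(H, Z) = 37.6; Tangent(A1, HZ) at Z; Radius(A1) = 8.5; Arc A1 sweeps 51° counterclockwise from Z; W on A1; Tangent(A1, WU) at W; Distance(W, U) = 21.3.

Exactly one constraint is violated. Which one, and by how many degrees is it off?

Tangent(A1, WU) at W — off by 6.60°.

H = (0.00, 0.00) ✓; H.y = 0.00, Z.y = 0.00 ✓; |HZ| = 37.60 ✓; ∠(TZ, ZH) = 90.00° ✓; |TZ| = 8.500 ✓; bearing(T→W) − bearing(T→Z) = 51.00° ✓; |TW| = 8.500 ✓; ∠(TW, WU) = 96.60° ✗; |WU| = 21.30 ✓.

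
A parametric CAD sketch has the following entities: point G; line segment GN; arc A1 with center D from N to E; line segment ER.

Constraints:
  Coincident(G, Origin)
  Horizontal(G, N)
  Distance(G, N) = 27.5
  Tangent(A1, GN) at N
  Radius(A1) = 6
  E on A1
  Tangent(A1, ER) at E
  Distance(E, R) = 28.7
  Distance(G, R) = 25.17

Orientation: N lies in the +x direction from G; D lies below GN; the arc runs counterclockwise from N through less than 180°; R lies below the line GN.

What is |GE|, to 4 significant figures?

22.92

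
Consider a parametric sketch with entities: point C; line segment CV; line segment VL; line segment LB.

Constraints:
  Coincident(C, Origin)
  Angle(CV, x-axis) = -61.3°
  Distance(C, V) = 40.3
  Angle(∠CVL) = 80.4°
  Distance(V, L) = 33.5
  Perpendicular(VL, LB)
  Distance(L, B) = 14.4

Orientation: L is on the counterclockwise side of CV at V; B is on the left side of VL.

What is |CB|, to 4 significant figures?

36.86

∠CVL = 80.4°, so VL runs at -61.3° + (180° − 80.4°) = 38.30° from the x-axis; with |VL| = 33.5, L = V + 33.5·(cos 38.30°, sin 38.30°) = (45.64, -14.59). VL is perpendicular to LB; with |LB| = 14.4 on the left of VL, B = L + 14.4·(-0.6198, 0.7848) = (36.72, -3.286). Then |CB| = |B − C| = 36.86.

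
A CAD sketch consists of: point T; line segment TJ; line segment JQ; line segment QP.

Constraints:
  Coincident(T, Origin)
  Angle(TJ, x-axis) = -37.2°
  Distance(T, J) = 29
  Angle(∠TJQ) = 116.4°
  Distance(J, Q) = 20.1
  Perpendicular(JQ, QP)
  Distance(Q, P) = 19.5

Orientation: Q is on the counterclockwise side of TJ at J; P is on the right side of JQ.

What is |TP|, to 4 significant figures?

56.18

T is at the origin; TJ runs at -37.2° with length 29.0, so J = 29.0·(cos -37.2°, sin -37.2°) = (23.10, -17.53). ∠TJQ = 116.4°, so JQ runs at -37.2° + (180° − 116.4°) = 26.40° from the x-axis; with |JQ| = 20.1, Q = J + 20.1·(cos 26.40°, sin 26.40°) = (41.10, -8.596). The perpendicularity gives QP at right angles to JQ; with |QP| = 19.5 on the right of JQ, P = Q + 19.5·(0.4446, -0.8957) = (49.77, -26.06). Then |TP| = |P − T| = 56.18.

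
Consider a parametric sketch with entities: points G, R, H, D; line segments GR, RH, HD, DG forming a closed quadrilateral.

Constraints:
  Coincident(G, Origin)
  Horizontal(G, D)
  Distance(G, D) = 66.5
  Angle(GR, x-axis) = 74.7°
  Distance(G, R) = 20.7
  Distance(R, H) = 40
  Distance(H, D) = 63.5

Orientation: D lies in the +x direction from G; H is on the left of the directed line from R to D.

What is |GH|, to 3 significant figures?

59.7

G is at the origin; G and D share the same y with |GD| = 66.5 and D in +x, so D = (66.5, 0). GR runs at 74.7° with |GR| = 20.7, so R = (5.46, 20.0). H is determined by |RH| = 40.0 and |HD| = 63.5 together: it lies at the intersection of circle(R, 40.0) and circle(D, 63.5). With |RD| = 64.2, the foot of the radical line on RD is 13.2 from R and the perpendicular offset is √(40.0² − 13.2²) = 37.8. Taking the left-of-RD solution: H = (29.7, 51.8).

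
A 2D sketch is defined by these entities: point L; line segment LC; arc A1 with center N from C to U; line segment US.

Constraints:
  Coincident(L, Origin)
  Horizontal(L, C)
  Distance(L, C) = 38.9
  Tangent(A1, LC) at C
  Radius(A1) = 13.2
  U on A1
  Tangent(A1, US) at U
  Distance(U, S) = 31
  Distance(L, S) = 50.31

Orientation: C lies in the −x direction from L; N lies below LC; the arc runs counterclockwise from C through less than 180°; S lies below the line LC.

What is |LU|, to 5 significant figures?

53.002

L is at the origin; LC is horizontal with |LC| = 38.9 and C on the −x side, so C = (-38.900, 0.0000). The tangent condition forces NC to be normal to LC, so N = C + (0, -13.2) = (-38.900, -13.200). Since NU ⟂ US (tangency), |NS| = √(13.2² + 31.0²) = 33.693 regardless of where U sits on A1. So S lies on both circle(L, 50.31) and circle(N, 33.693); the below-LC intersection is S = (-24.772, -43.788). U is the foot of the tangent from S: U = (-47.757, -22.987).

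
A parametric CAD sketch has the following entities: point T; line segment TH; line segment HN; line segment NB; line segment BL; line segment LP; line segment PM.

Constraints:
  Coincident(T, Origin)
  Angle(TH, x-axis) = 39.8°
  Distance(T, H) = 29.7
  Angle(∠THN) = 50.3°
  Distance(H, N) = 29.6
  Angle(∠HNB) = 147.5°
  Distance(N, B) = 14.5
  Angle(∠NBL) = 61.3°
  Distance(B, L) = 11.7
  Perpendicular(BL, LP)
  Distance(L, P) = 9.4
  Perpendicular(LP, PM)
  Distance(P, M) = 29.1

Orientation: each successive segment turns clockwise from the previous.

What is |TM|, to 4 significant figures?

46.16

T is at the origin; TH runs at 39.8° with length 29.7, so H = (22.82, 19.01). ∠THN = 50.3° gives HN at -89.90° from the x-axis; with |HN| = 29.6, N = (22.87, -10.59). ∠HNB = 147.5° gives NB at -122.4° from the x-axis; with |NB| = 14.5, B = (15.10, -22.83). ∠NBL = 61.3° gives BL at 118.9° from the x-axis; with |BL| = 11.7, L = (9.446, -12.59). The perpendicularity gives LP at right angles to BL, so LP runs at 28.90°; with |LP| = 9.4, P = (17.68, -8.046). LP ⟂ PM, so PM runs at -61.10°; with |PM| = 29.1, M = (31.74, -33.52). Then |TM| = |M − T| = 46.16.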